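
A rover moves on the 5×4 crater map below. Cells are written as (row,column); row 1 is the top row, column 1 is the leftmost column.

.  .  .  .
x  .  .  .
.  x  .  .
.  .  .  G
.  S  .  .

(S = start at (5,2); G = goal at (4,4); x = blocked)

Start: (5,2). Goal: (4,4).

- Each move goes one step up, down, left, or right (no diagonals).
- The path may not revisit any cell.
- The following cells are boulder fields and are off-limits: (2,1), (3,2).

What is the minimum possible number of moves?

The Manhattan distance from (5,2) to (4,4) is |5−4| + |2−4| = 3, so at least 3 moves are needed.
A route of 3 moves achieves this: (5,2) → (4,2) → (4,3) → (4,4).
Since 3 matches the lower bound, it is optimal.

3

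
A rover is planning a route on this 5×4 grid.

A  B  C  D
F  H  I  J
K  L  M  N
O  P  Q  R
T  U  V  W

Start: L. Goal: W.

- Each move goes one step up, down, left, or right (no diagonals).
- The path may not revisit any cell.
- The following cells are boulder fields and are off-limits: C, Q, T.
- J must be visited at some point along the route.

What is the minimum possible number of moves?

Any route passes through J somewhere between L and W. Summing Manhattan distances along the two legs (L → J → W) gives a lower bound of 3 + 3 = 6 moves.
A route of 6 moves achieves this: L → H → I → J → N → R → W.
Since 6 matches the lower bound, it is optimal.

6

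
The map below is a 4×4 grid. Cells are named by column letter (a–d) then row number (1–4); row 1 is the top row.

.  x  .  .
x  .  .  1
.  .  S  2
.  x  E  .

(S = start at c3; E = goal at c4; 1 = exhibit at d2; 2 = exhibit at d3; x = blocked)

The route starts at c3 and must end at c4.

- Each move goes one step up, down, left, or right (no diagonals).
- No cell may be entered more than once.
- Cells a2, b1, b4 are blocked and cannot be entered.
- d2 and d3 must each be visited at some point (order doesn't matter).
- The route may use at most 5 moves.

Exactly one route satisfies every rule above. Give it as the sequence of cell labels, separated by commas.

c3, c2, d2, d3, d4, c4

The budget equals the shortest possible length, so every move has to be on a shortest route through the required cells.
Route from c3: up to c2, right to d2, 2× down (reaching d4), left to c4 — 5 moves in all.
Check: all required cells visited; 5 ≤ 5 moves.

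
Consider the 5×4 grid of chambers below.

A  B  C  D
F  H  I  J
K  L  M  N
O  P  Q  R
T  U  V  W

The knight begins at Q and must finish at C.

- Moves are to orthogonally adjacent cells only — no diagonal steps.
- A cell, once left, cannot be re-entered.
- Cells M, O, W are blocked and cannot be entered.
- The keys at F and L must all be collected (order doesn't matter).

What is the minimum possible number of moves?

7

Any route passes through F and L in some order between Q and C. Summing Manhattan distances along each leg and taking the cheapest ordering (Q → L → F → C) gives a lower bound of 2 + 2 + 3 = 7 moves.
A route of 7 moves achieves this: Q → P → L → H → F → A → B → C.
Since 7 matches the lower bound, it is optimal.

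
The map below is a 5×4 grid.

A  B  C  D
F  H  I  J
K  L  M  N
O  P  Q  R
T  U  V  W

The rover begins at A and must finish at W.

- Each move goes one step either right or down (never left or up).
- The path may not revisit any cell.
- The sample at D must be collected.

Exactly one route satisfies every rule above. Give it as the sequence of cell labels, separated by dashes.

Moves only go right or down, so the column and row indices never decrease.
Route from A: 3× right (reaching D), 4× down (reaching W) — 7 moves in all.
Check: all required cells visited.

A - B - C - D - J - N - R - W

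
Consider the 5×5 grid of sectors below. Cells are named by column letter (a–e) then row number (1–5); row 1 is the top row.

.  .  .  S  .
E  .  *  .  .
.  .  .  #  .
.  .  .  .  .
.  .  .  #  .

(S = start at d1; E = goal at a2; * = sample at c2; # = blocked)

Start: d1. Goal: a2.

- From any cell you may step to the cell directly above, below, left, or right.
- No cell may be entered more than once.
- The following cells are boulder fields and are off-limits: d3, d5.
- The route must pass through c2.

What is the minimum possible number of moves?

Any route passes through c2 somewhere between d1 and a2. Summing Manhattan distances along the two legs (d1 → c2 → a2) gives a lower bound of 2 + 2 = 4 moves.
A route of 4 moves achieves this: d1 → d2 → c2 → b2 → a2.
Since 4 matches the lower bound, it is optimal.

4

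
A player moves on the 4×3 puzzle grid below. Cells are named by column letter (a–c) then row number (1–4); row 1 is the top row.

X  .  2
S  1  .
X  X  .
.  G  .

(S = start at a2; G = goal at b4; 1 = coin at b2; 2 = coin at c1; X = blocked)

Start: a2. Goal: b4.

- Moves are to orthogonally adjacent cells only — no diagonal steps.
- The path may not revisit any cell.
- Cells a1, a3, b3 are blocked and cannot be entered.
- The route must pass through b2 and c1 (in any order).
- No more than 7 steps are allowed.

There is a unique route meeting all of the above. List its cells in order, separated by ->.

The 7-move cap with required stops at b2, c1 leaves no slack for detours.
Route from a2: right to b2, up to b1, right to c1, 3× down (reaching c4), left to b4 — 7 moves in all.
Check: all required cells visited; 7 ≤ 7 moves.

a2 -> b2 -> b1 -> c1 -> c2 -> c3 -> c4 -> b4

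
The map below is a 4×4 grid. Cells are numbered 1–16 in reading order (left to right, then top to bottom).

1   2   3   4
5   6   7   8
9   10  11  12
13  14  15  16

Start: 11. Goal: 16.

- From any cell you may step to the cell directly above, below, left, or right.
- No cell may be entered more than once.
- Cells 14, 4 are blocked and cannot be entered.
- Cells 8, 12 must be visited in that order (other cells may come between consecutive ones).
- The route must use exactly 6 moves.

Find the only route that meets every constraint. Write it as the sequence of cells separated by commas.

11, 10, 6, 7, 8, 12, 16

The waypoints must appear in the order 8, 12, with no cell reused.
Route from 11: left 1 to 10, up 1 to 6, right 2 to 8, down 2 to 16 — 6 moves in all.
Check: order respected (8 at step 4, 12 at step 5); 6 moves as required.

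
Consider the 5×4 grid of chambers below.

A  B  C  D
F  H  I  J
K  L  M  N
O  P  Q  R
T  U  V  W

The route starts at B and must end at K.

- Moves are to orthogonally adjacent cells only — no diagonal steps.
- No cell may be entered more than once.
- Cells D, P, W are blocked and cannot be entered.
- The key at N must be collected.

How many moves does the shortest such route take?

7

Any route passes through N somewhere between B and K. Summing Manhattan distances along the two legs (B → N → K) gives a lower bound of 4 + 3 = 7 moves.
A route of 7 moves achieves this: B → H → I → J → N → M → L → K.
Since 7 matches the lower bound, it is optimal.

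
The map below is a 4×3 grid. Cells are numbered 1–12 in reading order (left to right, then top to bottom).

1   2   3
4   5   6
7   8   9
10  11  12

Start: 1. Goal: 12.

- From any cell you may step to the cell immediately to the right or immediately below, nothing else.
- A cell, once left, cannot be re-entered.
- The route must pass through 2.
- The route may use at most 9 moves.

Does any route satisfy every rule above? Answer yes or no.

yes

One route that works: 1 → 2 → 5 → 8 → 11 → 12.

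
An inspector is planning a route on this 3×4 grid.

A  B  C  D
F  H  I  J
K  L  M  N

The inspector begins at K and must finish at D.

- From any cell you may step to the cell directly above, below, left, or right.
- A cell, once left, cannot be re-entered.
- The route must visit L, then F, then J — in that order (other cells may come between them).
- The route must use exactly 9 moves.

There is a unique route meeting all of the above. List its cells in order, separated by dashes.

The waypoints must appear in the order L, F, J, with no cell reused.
Route from K: right to L, up to H, left to F, up to A, 2× right (reaching C), down to I, right to J, up to D — 9 moves in all.
Check: order respected (L at step 1, F at step 3, J at step 8); 9 moves as required.

K - L - H - F - A - B - C - I - J - D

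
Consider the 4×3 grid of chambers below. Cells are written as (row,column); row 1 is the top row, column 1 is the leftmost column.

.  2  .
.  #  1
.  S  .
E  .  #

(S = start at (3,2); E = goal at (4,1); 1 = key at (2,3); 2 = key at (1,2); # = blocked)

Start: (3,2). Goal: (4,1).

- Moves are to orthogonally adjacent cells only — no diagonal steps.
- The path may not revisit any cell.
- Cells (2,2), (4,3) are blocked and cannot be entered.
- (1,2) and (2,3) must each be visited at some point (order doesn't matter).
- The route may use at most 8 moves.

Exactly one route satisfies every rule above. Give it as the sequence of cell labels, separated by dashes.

(3,2) - (3,3) - (2,3) - (1,3) - (1,2) - (1,1) - (2,1) - (3,1) - (4,1)

Any route must reach (1,2) and (2,3) and still end at (4,1) within 8 moves, so the order of the required stops is forced.
Route from (3,2): right 1 to (3,3), up 2 to (1,3), left 2 to (1,1), down 3 to (4,1) — 8 moves in all.
Check: all required cells visited; 8 ≤ 8 moves.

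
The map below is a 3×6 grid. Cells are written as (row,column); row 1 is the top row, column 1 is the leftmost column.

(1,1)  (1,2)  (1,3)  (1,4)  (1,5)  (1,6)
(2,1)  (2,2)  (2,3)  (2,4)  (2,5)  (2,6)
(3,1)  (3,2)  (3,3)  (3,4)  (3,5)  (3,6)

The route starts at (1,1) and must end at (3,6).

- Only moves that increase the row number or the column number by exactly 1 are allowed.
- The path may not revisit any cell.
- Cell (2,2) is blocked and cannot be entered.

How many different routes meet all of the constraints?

11

A right/down-only route from (1,1) to (3,6) makes exactly 2 down-moves and 5 right-moves in some order.
With no other constraints that would be C(7,2) = 21 routes.
Subtract routes through each blocked cell (inclusion–exclusion for overlaps): − through (2,2): 10 → 11.
That gives 11 routes.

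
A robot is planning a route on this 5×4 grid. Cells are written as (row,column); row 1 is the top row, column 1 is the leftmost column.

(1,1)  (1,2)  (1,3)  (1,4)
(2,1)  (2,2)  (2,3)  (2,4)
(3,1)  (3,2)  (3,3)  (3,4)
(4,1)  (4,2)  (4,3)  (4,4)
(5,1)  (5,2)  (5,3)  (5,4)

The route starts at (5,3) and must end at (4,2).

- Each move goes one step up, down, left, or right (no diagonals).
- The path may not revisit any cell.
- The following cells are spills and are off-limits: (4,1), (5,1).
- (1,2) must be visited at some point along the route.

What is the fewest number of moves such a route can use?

Any route passes through (1,2) somewhere between (5,3) and (4,2). Summing Manhattan distances along the two legs ((5,3) → (1,2) → (4,2)) gives a lower bound of 5 + 3 = 8 moves.
A route of 8 moves achieves this: (5,3) → (4,3) → (3,3) → (2,3) → (1,3) → (1,2) → (2,2) → (3,2) → (4,2).
Since 8 matches the lower bound, it is optimal.

8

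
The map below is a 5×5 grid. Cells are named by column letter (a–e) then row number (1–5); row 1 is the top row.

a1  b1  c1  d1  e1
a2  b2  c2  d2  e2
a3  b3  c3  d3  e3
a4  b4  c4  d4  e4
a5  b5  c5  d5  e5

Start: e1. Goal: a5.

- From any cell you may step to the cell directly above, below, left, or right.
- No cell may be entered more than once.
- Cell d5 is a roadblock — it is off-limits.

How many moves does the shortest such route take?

8

The Manhattan distance from e1 to a5 is |1−5| + |5−1| = 8, so at least 8 moves are needed.
A route of 8 moves achieves this: e1 → e2 → e3 → e4 → d4 → c4 → c5 → b5 → a5.
Since 8 matches the lower bound, it is optimal.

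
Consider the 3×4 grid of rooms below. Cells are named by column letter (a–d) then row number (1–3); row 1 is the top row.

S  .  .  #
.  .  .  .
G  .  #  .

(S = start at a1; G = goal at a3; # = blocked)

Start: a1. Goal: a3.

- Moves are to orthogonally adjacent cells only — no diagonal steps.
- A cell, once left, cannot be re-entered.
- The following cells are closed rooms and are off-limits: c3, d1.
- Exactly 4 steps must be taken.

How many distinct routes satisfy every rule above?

Need simple routes of exactly 4 moves from a1 to a3 (Manhattan distance 2, so 1 moves are spent on a detour and 1 undoing it).
Enumerating: a1 a2 b2 b3 a3 | a1 b1 b2 b3 a3 | a1 b1 b2 a2 a3.
That gives 3 routes.

3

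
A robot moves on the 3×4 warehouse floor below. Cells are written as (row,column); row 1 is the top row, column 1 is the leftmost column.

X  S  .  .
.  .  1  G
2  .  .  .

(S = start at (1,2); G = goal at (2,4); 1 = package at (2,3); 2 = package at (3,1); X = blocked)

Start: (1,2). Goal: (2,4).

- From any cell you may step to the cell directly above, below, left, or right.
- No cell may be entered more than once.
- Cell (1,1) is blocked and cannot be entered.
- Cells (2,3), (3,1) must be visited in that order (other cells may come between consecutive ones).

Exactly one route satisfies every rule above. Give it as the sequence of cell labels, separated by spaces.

The waypoints must appear in the order (2,3), (3,1), with no cell reused.
Route from (1,2): right to (1,3), down to (2,3), 2× left (reaching (2,1)), down to (3,1), 3× right (reaching (3,4)), up to (2,4) — 9 moves in all.
Check: order respected (1 at step 2, 2 at step 5).

(1,2) (1,3) (2,3) (2,2) (2,1) (3,1) (3,2) (3,3) (3,4) (2,4)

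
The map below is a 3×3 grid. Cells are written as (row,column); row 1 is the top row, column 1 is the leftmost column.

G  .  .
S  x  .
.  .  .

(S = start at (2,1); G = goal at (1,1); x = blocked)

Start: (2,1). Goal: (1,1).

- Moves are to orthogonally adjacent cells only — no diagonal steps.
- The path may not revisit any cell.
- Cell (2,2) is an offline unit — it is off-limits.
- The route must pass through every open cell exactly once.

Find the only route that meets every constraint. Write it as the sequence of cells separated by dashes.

(2,1) - (3,1) - (3,2) - (3,3) - (2,3) - (1,3) - (1,2) - (1,1)

Need to visit all 8 open cells exactly once, starting at (2,1) and ending at (1,1).
Cell (3,2) has only two open neighbours ((3,1) and (3,3)), so the path must pass straight through it: one of those is the cell it's entered from and the other is where it exits.
Route from (2,1): down 1 to (3,1), right 2 to (3,3), up 2 to (1,3), left 2 to (1,1) — 7 moves in all.
Check: all 8 open cells covered.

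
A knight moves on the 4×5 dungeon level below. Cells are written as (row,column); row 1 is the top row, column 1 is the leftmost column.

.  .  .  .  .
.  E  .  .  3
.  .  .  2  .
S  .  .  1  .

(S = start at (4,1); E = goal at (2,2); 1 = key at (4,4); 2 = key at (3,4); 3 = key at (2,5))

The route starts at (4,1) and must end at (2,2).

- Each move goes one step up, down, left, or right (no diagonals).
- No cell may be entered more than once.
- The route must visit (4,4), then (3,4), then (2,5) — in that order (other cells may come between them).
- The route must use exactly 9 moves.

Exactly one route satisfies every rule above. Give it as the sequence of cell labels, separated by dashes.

(4,1) - (4,2) - (4,3) - (4,4) - (3,4) - (3,5) - (2,5) - (2,4) - (2,3) - (2,2)

The waypoints must appear in the order (4,4), (3,4), (2,5), with no cell reused.
Route from (4,1): right 3 to (4,4), up 1 to (3,4), right 1 to (3,5), up 1 to (2,5), left 3 to (2,2) — 9 moves in all.
Check: order respected (1 at step 3, 2 at step 4, 3 at step 6); 9 moves as required.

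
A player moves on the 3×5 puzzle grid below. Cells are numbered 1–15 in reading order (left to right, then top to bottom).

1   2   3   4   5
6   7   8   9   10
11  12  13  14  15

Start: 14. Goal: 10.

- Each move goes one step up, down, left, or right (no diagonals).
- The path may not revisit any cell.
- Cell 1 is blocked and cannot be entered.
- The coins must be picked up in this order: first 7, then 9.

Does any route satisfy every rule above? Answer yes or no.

One route that works: 14 → 13 → 12 → 7 → 8 → 9 → 10.

yes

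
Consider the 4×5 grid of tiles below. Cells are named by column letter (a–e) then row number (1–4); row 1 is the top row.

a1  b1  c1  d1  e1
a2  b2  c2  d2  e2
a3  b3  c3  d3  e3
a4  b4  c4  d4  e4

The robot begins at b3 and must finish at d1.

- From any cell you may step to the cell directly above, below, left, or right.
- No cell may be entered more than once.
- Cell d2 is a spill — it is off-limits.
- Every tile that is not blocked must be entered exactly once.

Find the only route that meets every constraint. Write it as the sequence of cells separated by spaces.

b3 b2 c2 c1 b1 a1 a2 a3 a4 b4 c4 c3 d3 d4 e4 e3 e2 e1 d1

Need to visit all 19 open cells exactly once, starting at b3 and ending at d1.
Route from b3: up 1 to b2, right 1 to c2, up 1 to c1, left 2 to a1, down 3 to a4, right 2 to c4, up 1 to c3, right 1 to d3, down 1 to d4, right 1 to e4, up 3 to e1, left 1 to d1 — 18 moves in all.
Check: all 19 open cells covered.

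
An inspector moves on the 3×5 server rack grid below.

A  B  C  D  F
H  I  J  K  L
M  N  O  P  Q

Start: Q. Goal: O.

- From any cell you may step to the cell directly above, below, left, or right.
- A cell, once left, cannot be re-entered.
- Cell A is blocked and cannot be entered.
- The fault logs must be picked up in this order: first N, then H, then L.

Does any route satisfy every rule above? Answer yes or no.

Ignoring the required order, 10 revisit-free routes from Q to O pass through all of N, H, and L; the waypoint orders that occur are L → H → N (10) — never N → H → L.

no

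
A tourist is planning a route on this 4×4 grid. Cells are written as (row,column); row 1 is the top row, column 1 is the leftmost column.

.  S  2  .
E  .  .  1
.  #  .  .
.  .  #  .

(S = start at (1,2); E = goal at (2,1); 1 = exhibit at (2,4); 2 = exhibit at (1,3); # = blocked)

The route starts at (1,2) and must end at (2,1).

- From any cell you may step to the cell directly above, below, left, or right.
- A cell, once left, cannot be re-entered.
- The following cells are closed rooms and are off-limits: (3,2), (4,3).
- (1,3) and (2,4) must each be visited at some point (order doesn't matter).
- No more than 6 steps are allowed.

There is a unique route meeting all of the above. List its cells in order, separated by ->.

Any route must reach (1,3) and (2,4) and still end at (2,1) within 6 moves, so the order of the required stops is forced.
Route from (1,2): 2× right (reaching (1,4)), down to (2,4), 3× left (reaching (2,1)) — 6 moves in all.
Check: all required cells visited; 6 ≤ 6 moves.

(1,2) -> (1,3) -> (1,4) -> (2,4) -> (2,3) -> (2,2) -> (2,1)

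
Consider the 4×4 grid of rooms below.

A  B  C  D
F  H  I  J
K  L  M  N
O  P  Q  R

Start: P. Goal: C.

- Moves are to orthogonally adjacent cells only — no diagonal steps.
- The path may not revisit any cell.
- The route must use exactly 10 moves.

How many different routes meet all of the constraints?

Need simple routes of exactly 10 moves from P to C (Manhattan distance 4, so 3 moves are spent on a detour and 3 undoing it).
Branch systematically from the start, pruning whenever the remaining move budget drops below the Manhattan distance to C or differs from it in parity. Grouping the completions by first move — via L: 5; via O: 11; via Q: 12 — and summing: 5 + 11 + 12 = 28.
That gives 28 routes.

28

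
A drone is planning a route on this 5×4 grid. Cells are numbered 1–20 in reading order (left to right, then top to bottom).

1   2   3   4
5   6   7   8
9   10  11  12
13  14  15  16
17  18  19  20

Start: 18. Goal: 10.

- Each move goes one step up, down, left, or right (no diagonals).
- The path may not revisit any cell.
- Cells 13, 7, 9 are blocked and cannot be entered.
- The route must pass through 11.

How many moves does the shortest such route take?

4

Any route passes through 11 somewhere between 18 and 10. Summing Manhattan distances along the two legs (18 → 11 → 10) gives a lower bound of 3 + 1 = 4 moves.
A route of 4 moves achieves this: 18 → 14 → 15 → 11 → 10.
Since 4 matches the lower bound, it is optimal.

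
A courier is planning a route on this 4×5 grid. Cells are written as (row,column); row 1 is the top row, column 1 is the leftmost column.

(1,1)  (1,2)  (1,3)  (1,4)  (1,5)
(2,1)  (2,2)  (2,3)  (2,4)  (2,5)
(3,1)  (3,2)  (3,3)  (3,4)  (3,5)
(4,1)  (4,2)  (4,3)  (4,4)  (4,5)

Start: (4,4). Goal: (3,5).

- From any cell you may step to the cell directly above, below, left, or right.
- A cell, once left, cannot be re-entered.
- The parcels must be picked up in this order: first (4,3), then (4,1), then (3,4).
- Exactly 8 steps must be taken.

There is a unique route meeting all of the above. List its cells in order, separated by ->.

(4,4) -> (4,3) -> (4,2) -> (4,1) -> (3,1) -> (3,2) -> (3,3) -> (3,4) -> (3,5)

The waypoints must appear in the order (4,3), (4,1), (3,4), with no cell reused.
Route from (4,4): 3× left (reaching (4,1)), up to (3,1), 4× right (reaching (3,5)) — 8 moves in all.
Check: order respected ((4,3) at step 1, (4,1) at step 3, (3,4) at step 7); 8 moves as required.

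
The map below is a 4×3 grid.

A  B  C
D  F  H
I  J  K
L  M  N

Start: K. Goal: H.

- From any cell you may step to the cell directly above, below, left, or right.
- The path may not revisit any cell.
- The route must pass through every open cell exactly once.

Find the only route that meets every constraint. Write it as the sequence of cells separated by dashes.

K - N - M - L - I - J - F - D - A - B - C - H

Need to visit all 12 open cells exactly once, starting at K and ending at H.
Cell C has only two open neighbours (H and B), so the path must pass straight through it: one of those is the cell it's entered from and the other is where it exits.
Route from K: down 1 to N, left 2 to L, up 1 to I, right 1 to J, up 1 to F, left 1 to D, up 1 to A, right 2 to C, down 1 to H — 11 moves in all.
Check: all 12 open cells covered.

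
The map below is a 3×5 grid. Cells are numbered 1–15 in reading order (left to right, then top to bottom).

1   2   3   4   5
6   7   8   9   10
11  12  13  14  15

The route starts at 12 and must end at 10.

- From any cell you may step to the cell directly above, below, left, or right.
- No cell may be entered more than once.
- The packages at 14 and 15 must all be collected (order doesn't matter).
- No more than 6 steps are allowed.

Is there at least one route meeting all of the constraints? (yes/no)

yes

One route that works: 12 → 13 → 14 → 15 → 10.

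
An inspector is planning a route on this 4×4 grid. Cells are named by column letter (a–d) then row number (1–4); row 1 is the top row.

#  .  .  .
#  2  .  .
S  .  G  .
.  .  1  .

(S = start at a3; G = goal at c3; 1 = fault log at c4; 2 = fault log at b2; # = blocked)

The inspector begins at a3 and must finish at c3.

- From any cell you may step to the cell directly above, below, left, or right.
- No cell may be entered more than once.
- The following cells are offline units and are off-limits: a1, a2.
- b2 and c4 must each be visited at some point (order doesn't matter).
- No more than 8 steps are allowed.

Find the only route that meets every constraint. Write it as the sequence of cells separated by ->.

a3 -> b3 -> b2 -> c2 -> d2 -> d3 -> d4 -> c4 -> c3

The budget equals the shortest possible length, so every move has to be on a shortest route through the required cells.
Route from a3: right to b3, up to b2, 2× right (reaching d2), 2× down (reaching d4), left to c4, up to c3 — 8 moves in all.
Check: all required cells visited; 8 ≤ 8 moves.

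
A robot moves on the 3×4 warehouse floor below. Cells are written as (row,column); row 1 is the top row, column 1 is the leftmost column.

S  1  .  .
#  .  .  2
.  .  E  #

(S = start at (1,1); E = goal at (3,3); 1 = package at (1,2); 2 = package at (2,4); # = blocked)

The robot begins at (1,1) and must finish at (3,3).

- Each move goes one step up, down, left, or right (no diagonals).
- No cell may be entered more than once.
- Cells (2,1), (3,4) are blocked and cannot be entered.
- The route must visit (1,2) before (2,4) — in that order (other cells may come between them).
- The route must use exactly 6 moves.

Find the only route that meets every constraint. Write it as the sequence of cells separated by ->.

(1,1) -> (1,2) -> (1,3) -> (1,4) -> (2,4) -> (2,3) -> (3,3)

The waypoints must appear in the order (1,2), (2,4), with no cell reused.
Route from (1,1): right 3 to (1,4), down 1 to (2,4), left 1 to (2,3), down 1 to (3,3) — 6 moves in all.
Check: order respected (1 at step 1, 2 at step 4); 6 moves as required.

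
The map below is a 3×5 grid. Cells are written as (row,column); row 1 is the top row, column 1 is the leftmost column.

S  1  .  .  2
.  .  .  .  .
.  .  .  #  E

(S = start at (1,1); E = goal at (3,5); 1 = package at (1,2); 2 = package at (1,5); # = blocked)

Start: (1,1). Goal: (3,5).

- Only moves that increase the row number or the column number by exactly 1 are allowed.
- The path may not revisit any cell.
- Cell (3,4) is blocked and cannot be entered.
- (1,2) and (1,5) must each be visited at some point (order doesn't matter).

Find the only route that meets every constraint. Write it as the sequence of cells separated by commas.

(1,1), (1,2), (1,3), (1,4), (1,5), (2,5), (3,5)

Moves only go right or down, so the column and row indices never decrease.
Route from (1,1): 4× right (reaching (1,5)), 2× down (reaching (3,5)) — 6 moves in all.
Check: all required cells visited.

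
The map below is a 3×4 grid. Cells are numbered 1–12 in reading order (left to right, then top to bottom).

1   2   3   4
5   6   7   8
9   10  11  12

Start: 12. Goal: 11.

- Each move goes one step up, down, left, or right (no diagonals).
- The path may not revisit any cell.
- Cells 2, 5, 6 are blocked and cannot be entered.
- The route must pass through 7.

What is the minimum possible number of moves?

3

Any route passes through 7 somewhere between 12 and 11. Summing Manhattan distances along the two legs (12 → 7 → 11) gives a lower bound of 2 + 1 = 3 moves.
A route of 3 moves achieves this: 12 → 8 → 7 → 11.
Since 3 matches the lower bound, it is optimal.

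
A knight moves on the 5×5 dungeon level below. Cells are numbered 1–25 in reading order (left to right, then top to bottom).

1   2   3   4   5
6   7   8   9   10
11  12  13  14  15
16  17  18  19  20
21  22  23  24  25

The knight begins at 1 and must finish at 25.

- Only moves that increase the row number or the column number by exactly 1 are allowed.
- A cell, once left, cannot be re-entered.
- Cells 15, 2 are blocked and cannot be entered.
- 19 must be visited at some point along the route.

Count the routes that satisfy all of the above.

A right/down-only route from 1 to 25 makes exactly 4 down-moves and 4 right-moves in some order.
With no other constraints that would be C(8,4) = 70 routes.
Split at 19 and multiply the segment counts (each segment already excludes blocked cells): 1→19: 10; 19→25: 2; product = 20.
That gives 20 routes.

20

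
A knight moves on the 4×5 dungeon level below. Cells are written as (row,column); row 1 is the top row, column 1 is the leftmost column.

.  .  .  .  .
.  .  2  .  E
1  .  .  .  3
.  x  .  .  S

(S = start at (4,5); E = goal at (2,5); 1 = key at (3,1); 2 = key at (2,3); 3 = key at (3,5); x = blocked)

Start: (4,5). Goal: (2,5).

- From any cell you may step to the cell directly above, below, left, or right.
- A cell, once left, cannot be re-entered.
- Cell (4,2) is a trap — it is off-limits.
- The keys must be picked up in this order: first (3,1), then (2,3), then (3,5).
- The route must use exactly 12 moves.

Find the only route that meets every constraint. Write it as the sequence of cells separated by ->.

(4,5) -> (4,4) -> (4,3) -> (3,3) -> (3,2) -> (3,1) -> (2,1) -> (2,2) -> (2,3) -> (2,4) -> (3,4) -> (3,5) -> (2,5)

The waypoints must appear in the order (3,1), (2,3), (3,5), with no cell reused.
Route from (4,5): left 2 to (4,3), up 1 to (3,3), left 2 to (3,1), up 1 to (2,1), right 3 to (2,4), down 1 to (3,4), right 1 to (3,5), up 1 to (2,5) — 12 moves in all.
Check: order respected (1 at step 5, 2 at step 8, 3 at step 11); 12 moves as required.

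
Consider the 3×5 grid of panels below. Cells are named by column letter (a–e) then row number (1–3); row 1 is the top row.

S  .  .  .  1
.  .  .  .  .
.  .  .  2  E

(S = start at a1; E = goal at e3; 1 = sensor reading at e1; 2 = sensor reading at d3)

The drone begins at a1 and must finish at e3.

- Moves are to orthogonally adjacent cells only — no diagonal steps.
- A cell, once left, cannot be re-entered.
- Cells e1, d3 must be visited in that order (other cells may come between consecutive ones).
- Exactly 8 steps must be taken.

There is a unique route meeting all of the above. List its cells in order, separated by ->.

a1 -> b1 -> c1 -> d1 -> e1 -> e2 -> d2 -> d3 -> e3

The waypoints must appear in the order e1, d3, with no cell reused.
Route from a1: 4× right (reaching e1), down to e2, left to d2, down to d3, right to e3 — 8 moves in all.
Check: order respected (1 at step 4, 2 at step 7); 8 moves as required.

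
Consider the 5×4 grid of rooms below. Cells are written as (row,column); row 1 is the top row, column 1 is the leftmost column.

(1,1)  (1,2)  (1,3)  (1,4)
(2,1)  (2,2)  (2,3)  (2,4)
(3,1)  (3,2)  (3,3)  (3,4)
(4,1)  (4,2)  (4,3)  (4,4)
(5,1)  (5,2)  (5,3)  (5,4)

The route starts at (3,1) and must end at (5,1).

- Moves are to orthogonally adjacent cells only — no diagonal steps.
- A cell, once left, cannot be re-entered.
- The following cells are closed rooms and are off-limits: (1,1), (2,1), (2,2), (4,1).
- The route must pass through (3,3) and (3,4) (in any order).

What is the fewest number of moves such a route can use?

Any route passes through (3,3) and (3,4) in some order between (3,1) and (5,1). Summing Manhattan distances along each leg and taking the cheapest ordering ((3,1) → (3,4) → (3,3) → (5,1)) gives a lower bound of 3 + 1 + 4 = 8 moves.
A route of 8 moves achieves this: (3,1) → (3,2) → (3,3) → (3,4) → (4,4) → (5,4) → (5,3) → (5,2) → (5,1).
Since 8 matches the lower bound, it is optimal.

8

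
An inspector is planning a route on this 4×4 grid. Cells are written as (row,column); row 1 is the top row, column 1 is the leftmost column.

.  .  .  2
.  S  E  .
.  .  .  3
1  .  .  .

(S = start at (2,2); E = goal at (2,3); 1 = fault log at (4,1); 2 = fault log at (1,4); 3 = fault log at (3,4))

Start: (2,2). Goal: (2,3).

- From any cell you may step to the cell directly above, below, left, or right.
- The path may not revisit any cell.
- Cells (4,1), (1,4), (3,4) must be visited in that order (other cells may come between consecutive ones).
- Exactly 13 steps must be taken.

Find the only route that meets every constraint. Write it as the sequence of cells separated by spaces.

The waypoints must appear in the order (4,1), (1,4), (3,4), with no cell reused.
Route from (2,2): 2× down (reaching (4,2)), left to (4,1), 3× up (reaching (1,1)), 3× right (reaching (1,4)), 2× down (reaching (3,4)), left to (3,3), up to (2,3) — 13 moves in all.
Check: order respected (1 at step 3, 2 at step 9, 3 at step 11); 13 moves as required.

(2,2) (3,2) (4,2) (4,1) (3,1) (2,1) (1,1) (1,2) (1,3) (1,4) (2,4) (3,4) (3,3) (2,3)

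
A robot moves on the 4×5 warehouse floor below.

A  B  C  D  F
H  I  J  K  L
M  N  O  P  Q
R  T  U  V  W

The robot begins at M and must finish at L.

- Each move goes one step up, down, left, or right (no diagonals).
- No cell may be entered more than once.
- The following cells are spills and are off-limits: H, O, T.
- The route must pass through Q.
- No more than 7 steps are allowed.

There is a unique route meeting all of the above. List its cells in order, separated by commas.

M, N, I, J, K, P, Q, L

The budget equals the shortest possible length, so every move has to be on a shortest route through the required cells.
Route from M: right 1 to N, up 1 to I, right 2 to K, down 1 to P, right 1 to Q, up 1 to L — 7 moves in all.
Check: all required cells visited; 7 ≤ 7 moves.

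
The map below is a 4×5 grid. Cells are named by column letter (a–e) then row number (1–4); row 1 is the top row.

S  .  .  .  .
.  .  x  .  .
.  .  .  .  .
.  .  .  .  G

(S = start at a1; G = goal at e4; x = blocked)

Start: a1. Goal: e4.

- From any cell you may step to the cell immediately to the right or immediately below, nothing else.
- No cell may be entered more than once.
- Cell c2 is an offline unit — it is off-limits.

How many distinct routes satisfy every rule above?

A right/down-only route from a1 to e4 makes exactly 3 down-moves and 4 right-moves in some order.
With no other constraints that would be C(7,3) = 35 routes.
Subtract routes through each blocked cell (inclusion–exclusion for overlaps): − through c2: 18 → 17.
That gives 17 routes.

17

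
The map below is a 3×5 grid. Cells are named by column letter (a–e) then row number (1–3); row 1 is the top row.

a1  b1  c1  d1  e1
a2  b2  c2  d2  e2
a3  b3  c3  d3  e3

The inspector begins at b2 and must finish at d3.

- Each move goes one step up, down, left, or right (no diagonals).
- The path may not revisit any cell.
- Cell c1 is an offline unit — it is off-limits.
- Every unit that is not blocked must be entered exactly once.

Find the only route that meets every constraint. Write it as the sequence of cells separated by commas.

b2, b1, a1, a2, a3, b3, c3, c2, d2, d1, e1, e2, e3, d3

Need to visit all 14 open cells exactly once, starting at b2 and ending at d3.
Cell a3 has only two open neighbours (a2 and b3), so the path must pass straight through it: one of those is the cell it's entered from and the other is where it exits.
Route from b2: up 1 to b1, left 1 to a1, down 2 to a3, right 2 to c3, up 1 to c2, right 1 to d2, up 1 to d1, right 1 to e1, down 2 to e3, left 1 to d3 — 13 moves in all.
Check: all 14 open cells covered.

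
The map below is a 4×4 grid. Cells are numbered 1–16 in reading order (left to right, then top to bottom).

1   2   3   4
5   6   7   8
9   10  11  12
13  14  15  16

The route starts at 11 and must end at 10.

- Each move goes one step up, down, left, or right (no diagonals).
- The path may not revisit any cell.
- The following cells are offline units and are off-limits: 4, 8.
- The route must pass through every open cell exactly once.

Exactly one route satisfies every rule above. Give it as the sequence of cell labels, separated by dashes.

Need to visit all 14 open cells exactly once, starting at 11 and ending at 10.
Cell 13 has only two open neighbours (9 and 14), so the path must pass straight through it: one of those is the cell it's entered from and the other is where it exits.
Route from 11: right 1 to 12, down 1 to 16, left 3 to 13, up 3 to 1, right 2 to 3, down 1 to 7, left 1 to 6, down 1 to 10 — 13 moves in all.
Check: all 14 open cells covered.

11 - 12 - 16 - 15 - 14 - 13 - 9 - 5 - 1 - 2 - 3 - 7 - 6 - 10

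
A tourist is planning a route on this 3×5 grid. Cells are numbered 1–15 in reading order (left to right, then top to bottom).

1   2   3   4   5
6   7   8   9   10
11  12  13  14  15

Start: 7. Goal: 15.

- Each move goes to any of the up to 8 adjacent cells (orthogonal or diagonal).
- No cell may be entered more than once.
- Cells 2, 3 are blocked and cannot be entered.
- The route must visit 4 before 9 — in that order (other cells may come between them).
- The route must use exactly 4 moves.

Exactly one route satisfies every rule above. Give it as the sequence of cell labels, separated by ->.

7 -> 8 -> 4 -> 9 -> 15

The waypoints must appear in the order 4, 9, with no cell reused.
Route from 7: right 1 to 8, up-right 1 to 4, down 1 to 9, down-right 1 to 15 — 4 moves in all.
Check: order respected (4 at step 2, 9 at step 3); 4 moves as required.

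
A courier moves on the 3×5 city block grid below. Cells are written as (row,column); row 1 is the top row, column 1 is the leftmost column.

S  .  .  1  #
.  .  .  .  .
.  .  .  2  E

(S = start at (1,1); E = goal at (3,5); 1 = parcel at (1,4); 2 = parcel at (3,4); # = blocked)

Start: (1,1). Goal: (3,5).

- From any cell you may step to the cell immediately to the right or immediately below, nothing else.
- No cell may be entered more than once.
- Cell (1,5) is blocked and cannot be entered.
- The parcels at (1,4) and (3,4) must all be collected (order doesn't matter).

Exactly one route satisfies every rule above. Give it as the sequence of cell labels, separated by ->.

Moves only go right or down, so the column and row indices never decrease.
Route from (1,1): 3× right (reaching (1,4)), 2× down (reaching (3,4)), right to (3,5) — 6 moves in all.
Check: all required cells visited.

(1,1) -> (1,2) -> (1,3) -> (1,4) -> (2,4) -> (3,4) -> (3,5)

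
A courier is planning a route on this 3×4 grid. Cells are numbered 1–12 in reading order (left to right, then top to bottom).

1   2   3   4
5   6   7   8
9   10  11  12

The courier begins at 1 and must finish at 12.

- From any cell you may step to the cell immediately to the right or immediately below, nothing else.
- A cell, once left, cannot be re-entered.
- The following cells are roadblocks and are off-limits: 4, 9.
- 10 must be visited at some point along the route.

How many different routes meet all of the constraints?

2

A right/down-only route from 1 to 12 makes exactly 2 down-moves and 3 right-moves in some order.
With no other constraints that would be C(5,2) = 10 routes.
Split at 10 and multiply the segment counts (each segment already excludes blocked cells): 1→10: 2; 10→12: 1; product = 2.
That gives 2 routes.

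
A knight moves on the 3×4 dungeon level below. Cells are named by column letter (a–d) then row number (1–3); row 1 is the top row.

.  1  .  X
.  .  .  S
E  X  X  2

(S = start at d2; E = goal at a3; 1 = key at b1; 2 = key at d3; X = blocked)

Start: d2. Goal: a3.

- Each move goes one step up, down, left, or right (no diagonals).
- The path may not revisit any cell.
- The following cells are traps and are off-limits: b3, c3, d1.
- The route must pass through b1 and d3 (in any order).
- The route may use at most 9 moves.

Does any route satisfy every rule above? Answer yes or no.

d3 must be visited but has only one open neighbour (d2), and it is neither the start nor the goal — the route would have to enter and leave through d2, re-entering it.

no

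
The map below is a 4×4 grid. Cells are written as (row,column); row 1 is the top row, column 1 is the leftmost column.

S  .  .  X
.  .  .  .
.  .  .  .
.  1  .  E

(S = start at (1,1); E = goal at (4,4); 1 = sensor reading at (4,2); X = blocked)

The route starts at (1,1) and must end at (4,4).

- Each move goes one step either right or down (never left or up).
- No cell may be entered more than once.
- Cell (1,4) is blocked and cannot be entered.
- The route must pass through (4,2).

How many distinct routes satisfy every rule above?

4

A right/down-only route from (1,1) to (4,4) makes exactly 3 down-moves and 3 right-moves in some order.
With no other constraints that would be C(6,3) = 20 routes.
Split at (4,2) and multiply the segment counts (each segment already excludes blocked cells): (1,1)→(4,2): 4; (4,2)→(4,4): 1; product = 4.
That gives 4 routes.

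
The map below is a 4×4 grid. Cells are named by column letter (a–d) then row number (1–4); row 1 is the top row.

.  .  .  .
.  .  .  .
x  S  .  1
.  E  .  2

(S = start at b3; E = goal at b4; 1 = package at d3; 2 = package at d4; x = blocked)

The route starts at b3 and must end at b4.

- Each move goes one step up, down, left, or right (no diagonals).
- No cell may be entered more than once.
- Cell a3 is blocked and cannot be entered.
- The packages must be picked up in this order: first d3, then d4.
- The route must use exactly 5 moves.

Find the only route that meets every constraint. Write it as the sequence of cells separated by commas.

The waypoints must appear in the order d3, d4, with no cell reused.
Route from b3: right 2 to d3, down 1 to d4, left 2 to b4 — 5 moves in all.
Check: order respected (1 at step 2, 2 at step 3); 5 moves as required.

b3, c3, d3, d4, c4, b4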